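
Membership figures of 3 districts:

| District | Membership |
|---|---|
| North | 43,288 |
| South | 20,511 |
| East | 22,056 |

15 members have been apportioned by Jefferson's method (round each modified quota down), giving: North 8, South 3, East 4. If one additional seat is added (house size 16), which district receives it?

Priority for the next seat is population ÷ (current seats + 1).
Priorities: North 4809.778, South 5127.750, East 4411.200.
Highest priority: South.

South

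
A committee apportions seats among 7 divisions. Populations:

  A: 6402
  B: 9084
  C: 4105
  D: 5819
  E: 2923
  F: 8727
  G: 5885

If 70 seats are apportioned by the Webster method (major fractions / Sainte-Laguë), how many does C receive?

7

Standard divisor 42945/70 ≈ 613.5; standard quotas: A 10.435, B 14.807, C 6.691, D 9.485, E 4.764, F 14.225, G 9.593.
Rounding to the nearest integer gives A 10, B 15, C 7, D 9, E 5, F 14, G 10 — total 70, matching the house size, so no adjustment is needed.
C receives 7.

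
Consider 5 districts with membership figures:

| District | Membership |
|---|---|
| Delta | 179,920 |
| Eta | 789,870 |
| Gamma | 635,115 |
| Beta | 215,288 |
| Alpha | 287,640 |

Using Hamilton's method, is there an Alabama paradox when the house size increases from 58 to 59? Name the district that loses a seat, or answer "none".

At 58 seats: Delta 5, Eta 22, Gamma 17, Beta 6, Alpha 8.
At 59 seats: Delta 5, Eta 22, Gamma 18, Beta 6, Alpha 8.
No district's allocation decreased.

none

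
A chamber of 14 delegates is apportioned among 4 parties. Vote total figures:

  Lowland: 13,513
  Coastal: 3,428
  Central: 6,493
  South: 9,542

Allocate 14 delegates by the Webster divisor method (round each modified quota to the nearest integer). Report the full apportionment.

Standard divisor 32976/14 ≈ 2355.429; standard quotas: Lowland 5.737, Coastal 1.455, Central 2.757, South 4.051.
Rounding to the nearest integer gives Lowland 6, Coastal 1, Central 3, South 4 — total 14, matching the house size, so no adjustment is needed.

Lowland=6, Coastal=1, Central=3, South=4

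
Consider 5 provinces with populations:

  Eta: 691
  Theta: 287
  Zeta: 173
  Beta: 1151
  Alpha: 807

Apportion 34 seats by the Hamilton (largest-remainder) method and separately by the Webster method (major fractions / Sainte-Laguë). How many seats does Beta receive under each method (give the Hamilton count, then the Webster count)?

13 and 12

Hamilton: Eta 7, Theta 3, Zeta 2, Beta 13, Alpha 9.
Webster: Eta 8, Theta 3, Zeta 2, Beta 12, Alpha 9.
Beta gets 13 under Hamilton and 12 under Webster.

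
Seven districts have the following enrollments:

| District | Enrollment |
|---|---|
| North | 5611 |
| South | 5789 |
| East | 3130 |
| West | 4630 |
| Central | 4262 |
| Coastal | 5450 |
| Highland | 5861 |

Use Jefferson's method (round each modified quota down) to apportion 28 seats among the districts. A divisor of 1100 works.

North 5, South 5, East 2, West 4, Central 3, Coastal 4, Highland 5

With modified divisor 1100: modified quotas North 5.101, South 5.263, East 2.845, West 4.209, Central 3.875, Coastal 4.955, Highland 5.328.
Rounding down: North 5, South 5, East 2, West 4, Central 3, Coastal 4, Highland 5 (total 28).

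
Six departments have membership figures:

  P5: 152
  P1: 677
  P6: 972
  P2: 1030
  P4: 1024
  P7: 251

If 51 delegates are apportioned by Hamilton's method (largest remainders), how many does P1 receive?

Standard divisor: 4106 ÷ 51 ≈ 80.51.
Standard quotas: P5 1.888, P1 8.409, P6 12.073, P2 12.793, P4 12.719, P7 3.118.
Lower quotas: P5 1, P1 8, P6 12, P2 12, P4 12, P7 3 (sum 48, leaving 3 seats).
Remainders in descending order: P5 0.888, P2 0.793, P4 0.719, P1 0.409, P7 0.118, P6 0.073.
The surplus seats go to P5, P2, P4.
P1 receives 8.

8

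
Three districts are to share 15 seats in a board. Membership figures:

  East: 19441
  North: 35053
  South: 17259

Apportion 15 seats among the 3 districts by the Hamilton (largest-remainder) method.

East 4, North 7, South 4

Standard divisor: 71753 ÷ 15 ≈ 4783.533.
Standard quotas: East 4.0642, North 7.3278, South 3.6080.
Lower quotas: East 4, North 7, South 3 (sum 14, leaving 1 seat).
Remainders in descending order: South 0.6080, North 0.3278, East 0.0642.
The surplus seat goes to South.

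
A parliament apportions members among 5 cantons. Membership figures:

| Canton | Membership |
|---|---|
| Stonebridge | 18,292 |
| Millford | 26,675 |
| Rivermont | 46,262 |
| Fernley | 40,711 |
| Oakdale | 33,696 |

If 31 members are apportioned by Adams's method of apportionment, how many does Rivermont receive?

8

Standard divisor 165636/31 ≈ 5343.097; standard quotas: Stonebridge 3.423, Millford 4.992, Rivermont 8.658, Fernley 7.619, Oakdale 6.306.
Rounding up gives 4, 5, 9, 8, 7 = 33 seats, so the divisor must be adjusted.
With modified divisor 5799: modified quotas Stonebridge 3.154, Millford 4.600, Rivermont 7.978, Fernley 7.020, Oakdale 5.811.
Rounding up: Stonebridge 4, Millford 5, Rivermont 8, Fernley 8, Oakdale 6 (total 31).
Rivermont receives 8.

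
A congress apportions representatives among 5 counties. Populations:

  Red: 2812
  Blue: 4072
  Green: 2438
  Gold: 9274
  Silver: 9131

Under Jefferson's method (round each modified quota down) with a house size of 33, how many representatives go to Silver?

11

Standard divisor 27727/33 ≈ 840.212; standard quotas: Red 3.347, Blue 4.846, Green 2.902, Gold 11.038, Silver 10.867.
Rounding down gives 3, 4, 2, 11, 10 = 30 seats, so the divisor must be adjusted.
With modified divisor 800: modified quotas Red 3.515, Blue 5.090, Green 3.047, Gold 11.592, Silver 11.414.
Rounding down: Red 3, Blue 5, Green 3, Gold 11, Silver 11 (total 33).
Silver receives 11.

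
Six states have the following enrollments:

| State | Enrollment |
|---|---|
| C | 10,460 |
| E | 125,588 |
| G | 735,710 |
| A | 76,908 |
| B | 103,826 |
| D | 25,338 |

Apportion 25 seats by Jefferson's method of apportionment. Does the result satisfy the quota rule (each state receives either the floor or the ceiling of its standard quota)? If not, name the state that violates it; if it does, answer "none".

G

Standard quotas: C 0.243, E 2.913, G 17.065, A 1.784, B 2.408, D 0.588.
Jefferson allocation: C 0, E 3, G 19, A 1, B 2, D 0.
G has quota 17.065 (lower 17, upper 18) but receives 19 — outside the quota interval.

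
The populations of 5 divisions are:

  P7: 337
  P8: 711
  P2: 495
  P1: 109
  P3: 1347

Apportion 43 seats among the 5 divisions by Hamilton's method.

P7 5, P8 10, P2 7, P1 2, P3 19

The standard divisor is 2999/43 ≈ 69.744.
Standard quotas: P7 4.832, P8 10.194, P2 7.097, P1 1.563, P3 19.313.
Lower quotas: P7 4, P8 10, P2 7, P1 1, P3 19 (sum 41, leaving 2 seats).
Remainders in descending order: P7 0.832, P1 0.563, P3 0.313, P8 0.194, P2 0.097.
The surplus seats go to P7, P1.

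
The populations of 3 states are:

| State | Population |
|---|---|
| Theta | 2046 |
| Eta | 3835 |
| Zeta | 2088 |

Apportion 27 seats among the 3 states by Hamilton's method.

Theta: 7, Eta: 13, Zeta: 7

Total 7969; standard divisor 7969/27 ≈ 295.148.
Standard quotas: Theta 6.932, Eta 12.993, Zeta 7.074.
Lower quotas: Theta 6, Eta 12, Zeta 7 (sum 25, leaving 2 seats).
Remainders in descending order: Eta 0.993, Theta 0.932, Zeta 0.074.
The surplus seats go to Eta, Theta.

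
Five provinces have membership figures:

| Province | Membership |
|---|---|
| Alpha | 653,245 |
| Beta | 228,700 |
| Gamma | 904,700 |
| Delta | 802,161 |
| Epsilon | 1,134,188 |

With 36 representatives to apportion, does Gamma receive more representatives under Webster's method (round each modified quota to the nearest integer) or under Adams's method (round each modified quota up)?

Webster: Alpha 6, Beta 2, Gamma 9, Delta 8, Epsilon 11.
Adams: Alpha 6, Beta 3, Gamma 8, Delta 8, Epsilon 11.
Gamma gets 9 under Webster and 8 under Adams.

Webster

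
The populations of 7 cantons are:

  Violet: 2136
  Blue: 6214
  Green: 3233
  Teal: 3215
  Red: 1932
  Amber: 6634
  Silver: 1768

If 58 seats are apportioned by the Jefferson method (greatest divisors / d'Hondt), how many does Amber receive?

16

Standard divisor 25132/58 ≈ 433.31; standard quotas: Violet 4.929, Blue 14.341, Green 7.461, Teal 7.420, Red 4.459, Amber 15.310, Silver 4.080.
Rounding down gives 4, 14, 7, 7, 4, 15, 4 = 55 seats, so the divisor must be adjusted.
With modified divisor 410: modified quotas Violet 5.210, Blue 15.156, Green 7.885, Teal 7.841, Red 4.712, Amber 16.180, Silver 4.312.
Rounding down: Violet 5, Blue 15, Green 7, Teal 7, Red 4, Amber 16, Silver 4 (total 58).
Amber receives 16.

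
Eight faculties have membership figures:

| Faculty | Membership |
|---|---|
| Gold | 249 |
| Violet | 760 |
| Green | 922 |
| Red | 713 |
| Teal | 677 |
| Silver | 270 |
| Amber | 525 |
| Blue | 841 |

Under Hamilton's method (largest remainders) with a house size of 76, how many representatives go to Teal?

10

Standard divisor: 4957 ÷ 76 ≈ 65.224.
Standard quotas: Gold 3.818, Violet 11.652, Green 14.136, Red 10.932, Teal 10.380, Silver 4.140, Amber 8.049, Blue 12.894.
Lower quotas: Gold 3, Violet 11, Green 14, Red 10, Teal 10, Silver 4, Amber 8, Blue 12 (sum 72, leaving 4 seats).
Remainders in descending order: Red 0.932, Blue 0.894, Gold 0.818, Violet 0.652, Teal 0.380, Silver 0.140, Green 0.136, Amber 0.049.
The surplus seats go to Red, Blue, Gold, Violet.
Teal receives 10.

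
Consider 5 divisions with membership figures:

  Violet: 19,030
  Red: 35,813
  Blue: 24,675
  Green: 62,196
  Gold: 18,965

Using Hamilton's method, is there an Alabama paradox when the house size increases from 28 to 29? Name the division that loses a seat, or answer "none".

At 28 seats: Violet 4, Red 6, Blue 4, Green 11, Gold 3.
At 29 seats: Violet 3, Red 7, Blue 5, Green 11, Gold 3.
Violet drops from 4 to 3.

Violet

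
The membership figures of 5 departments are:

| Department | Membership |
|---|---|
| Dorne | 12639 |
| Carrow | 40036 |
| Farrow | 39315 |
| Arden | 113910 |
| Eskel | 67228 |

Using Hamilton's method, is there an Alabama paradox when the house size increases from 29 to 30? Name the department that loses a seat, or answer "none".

At 29 seats: Dorne 2, Carrow 4, Farrow 4, Arden 12, Eskel 7.
At 30 seats: Dorne 1, Carrow 5, Farrow 4, Arden 13, Eskel 7.
Dorne drops from 2 to 1.

Dorne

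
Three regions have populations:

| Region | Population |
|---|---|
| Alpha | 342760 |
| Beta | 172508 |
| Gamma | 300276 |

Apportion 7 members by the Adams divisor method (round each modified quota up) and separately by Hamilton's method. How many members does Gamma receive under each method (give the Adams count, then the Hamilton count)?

Adams: Alpha 3, Beta 2, Gamma 2.
Hamilton: Alpha 3, Beta 1, Gamma 3.
Gamma gets 2 under Adams and 3 under Hamilton.

2 and 3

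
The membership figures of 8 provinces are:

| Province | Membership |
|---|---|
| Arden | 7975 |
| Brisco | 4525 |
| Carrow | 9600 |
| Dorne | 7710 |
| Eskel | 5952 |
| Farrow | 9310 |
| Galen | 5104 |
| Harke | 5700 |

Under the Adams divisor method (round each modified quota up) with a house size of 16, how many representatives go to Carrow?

Standard divisor 55876/16 ≈ 3492.25; standard quotas: Arden 2.284, Brisco 1.296, Carrow 2.749, Dorne 2.208, Eskel 1.704, Farrow 2.666, Galen 1.462, Harke 1.632.
Rounding up gives 3, 2, 3, 3, 2, 3, 2, 2 = 20 seats, so the divisor must be adjusted.
With modified divisor 4730: modified quotas Arden 1.686, Brisco 0.957, Carrow 2.030, Dorne 1.630, Eskel 1.258, Farrow 1.968, Galen 1.079, Harke 1.205.
Rounding up: Arden 2, Brisco 1, Carrow 3, Dorne 2, Eskel 2, Farrow 2, Galen 2, Harke 2 (total 16).
Carrow receives 3.

3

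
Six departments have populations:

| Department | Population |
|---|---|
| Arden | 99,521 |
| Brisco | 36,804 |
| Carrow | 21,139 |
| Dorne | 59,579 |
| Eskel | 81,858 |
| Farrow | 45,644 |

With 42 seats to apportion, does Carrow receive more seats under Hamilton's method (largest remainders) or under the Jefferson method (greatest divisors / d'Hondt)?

Hamilton: Arden 12, Brisco 4, Carrow 3, Dorne 7, Eskel 10, Farrow 6.
Jefferson: Arden 13, Brisco 4, Carrow 2, Dorne 7, Eskel 10, Farrow 6.
Carrow gets 3 under Hamilton and 2 under Jefferson.

Hamilton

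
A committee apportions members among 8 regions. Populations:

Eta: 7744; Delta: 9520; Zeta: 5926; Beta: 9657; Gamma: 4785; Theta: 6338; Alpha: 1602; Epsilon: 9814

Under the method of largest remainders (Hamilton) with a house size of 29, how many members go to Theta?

3

Standard divisor: 55386 ÷ 29 ≈ 1909.862.
Standard quotas: Eta 4.0547, Delta 4.9847, Zeta 3.1028, Beta 5.0564, Gamma 2.5054, Theta 3.3186, Alpha 0.8388, Epsilon 5.1386.
Lower quotas: Eta 4, Delta 4, Zeta 3, Beta 5, Gamma 2, Theta 3, Alpha 0, Epsilon 5 (sum 26, leaving 3 seats).
Remainders in descending order: Delta 0.9847, Alpha 0.8388, Gamma 0.5054, Theta 0.3186, Epsilon 0.1386, Zeta 0.1028, Beta 0.0564, Eta 0.0547.
Largest remainders: Delta, Alpha, Gamma receive the extra seats.
Theta receives 3.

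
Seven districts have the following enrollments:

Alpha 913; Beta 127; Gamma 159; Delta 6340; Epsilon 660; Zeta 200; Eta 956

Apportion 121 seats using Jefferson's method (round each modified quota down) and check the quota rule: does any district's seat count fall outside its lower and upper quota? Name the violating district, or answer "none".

Standard quotas: Alpha 11.809, Beta 1.643, Gamma 2.057, Delta 82.003, Epsilon 8.537, Zeta 2.587, Eta 12.365.
Jefferson allocation: Alpha 12, Beta 1, Gamma 2, Delta 84, Epsilon 8, Zeta 2, Eta 12.
Delta has quota 82.003 (lower 82, upper 83) but receives 84 — outside the quota interval.

Delta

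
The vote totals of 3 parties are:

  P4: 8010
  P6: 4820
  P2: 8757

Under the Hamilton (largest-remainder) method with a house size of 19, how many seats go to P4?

Standard divisor: 21587 ÷ 19 ≈ 1136.158.
Standard quotas: P4 7.0501, P6 4.2424, P2 7.7076.
Lower quotas: P4 7, P6 4, P2 7 (sum 18, leaving 1 seat).
Remainders in descending order: P2 0.7076, P6 0.2424, P4 0.0501.
Largest remainder: P2 receives the extra seat.
P4 receives 7.

7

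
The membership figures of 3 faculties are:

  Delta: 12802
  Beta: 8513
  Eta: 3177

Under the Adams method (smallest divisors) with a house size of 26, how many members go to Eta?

4

Standard divisor 24492/26 ≈ 942; standard quotas: Delta 13.590, Beta 9.037, Eta 3.373.
Rounding up gives 14, 10, 4 = 28 seats, so the divisor must be adjusted.
With modified divisor 1000: modified quotas Delta 12.802, Beta 8.513, Eta 3.177.
Rounding up: Delta 13, Beta 9, Eta 4 (total 26).
Eta receives 4.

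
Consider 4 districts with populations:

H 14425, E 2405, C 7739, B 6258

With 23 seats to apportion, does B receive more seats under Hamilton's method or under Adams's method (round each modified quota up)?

Adams

Hamilton: H 11, E 2, C 6, B 4.
Adams: H 10, E 2, C 6, B 5.
B gets 4 under Hamilton and 5 under Adams.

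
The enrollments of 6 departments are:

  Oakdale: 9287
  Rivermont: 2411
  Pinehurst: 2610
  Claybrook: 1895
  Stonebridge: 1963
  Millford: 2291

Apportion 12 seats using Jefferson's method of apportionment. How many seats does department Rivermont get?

Standard divisor 20457/12 ≈ 1704.75; standard quotas: Oakdale 5.448, Rivermont 1.414, Pinehurst 1.531, Claybrook 1.112, Stonebridge 1.151, Millford 1.344.
Rounding down gives 5, 1, 1, 1, 1, 1 = 10 seats, so the divisor must be adjusted.
With modified divisor 1320: modified quotas Oakdale 7.036, Rivermont 1.827, Pinehurst 1.977, Claybrook 1.436, Stonebridge 1.487, Millford 1.736.
Rounding down: Oakdale 7, Rivermont 1, Pinehurst 1, Claybrook 1, Stonebridge 1, Millford 1 (total 12).
Rivermont receives 1.

1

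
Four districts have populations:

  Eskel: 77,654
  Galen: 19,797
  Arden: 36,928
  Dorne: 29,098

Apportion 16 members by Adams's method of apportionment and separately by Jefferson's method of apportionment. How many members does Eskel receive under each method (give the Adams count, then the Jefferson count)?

7 and 8

Adams: Eskel 7, Galen 2, Arden 4, Dorne 3.
Jefferson: Eskel 8, Galen 2, Arden 3, Dorne 3.
Eskel gets 7 under Adams and 8 under Jefferson.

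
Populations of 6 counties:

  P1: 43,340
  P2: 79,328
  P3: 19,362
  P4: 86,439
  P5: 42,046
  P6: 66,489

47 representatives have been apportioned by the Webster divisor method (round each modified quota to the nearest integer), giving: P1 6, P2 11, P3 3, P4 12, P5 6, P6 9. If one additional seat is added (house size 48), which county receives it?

Priority for the next seat is population ÷ (current seats + 0.5).
Priorities: P1 6667.692, P2 6898.087, P3 5532.000, P4 6915.120, P5 6468.615, P6 6998.842.
Highest priority: P6.

P6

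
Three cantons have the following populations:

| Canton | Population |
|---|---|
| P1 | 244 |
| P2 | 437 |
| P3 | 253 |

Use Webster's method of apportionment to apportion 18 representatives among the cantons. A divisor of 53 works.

With modified divisor 53: modified quotas P1 4.604, P2 8.245, P3 4.774.
Rounding to the nearest integer: P1 5, P2 8, P3 5 (total 18).

P1: 5; P2: 8; P3: 5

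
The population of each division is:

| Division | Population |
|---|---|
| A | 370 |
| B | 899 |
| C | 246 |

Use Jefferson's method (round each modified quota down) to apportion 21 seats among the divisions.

A=5; B=13; C=3

Standard divisor 1515/21 ≈ 72.143; standard quotas: A 5.129, B 12.461, C 3.410.
Rounding down gives 5, 12, 3 = 20 seats, so the divisor must be adjusted.
With modified divisor 67: modified quotas A 5.522, B 13.418, C 3.672.
Rounding down: A 5, B 13, C 3 (total 21).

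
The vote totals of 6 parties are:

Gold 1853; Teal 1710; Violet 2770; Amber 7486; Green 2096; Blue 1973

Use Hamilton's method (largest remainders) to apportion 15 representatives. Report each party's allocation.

Gold=2, Teal=1, Violet=2, Amber=6, Green=2, Blue=2

The standard divisor is 17888/15 ≈ 1192.533.
Standard quotas: Gold 1.5538, Teal 1.4339, Violet 2.3228, Amber 6.2774, Green 1.7576, Blue 1.6545.
Lower quotas: Gold 1, Teal 1, Violet 2, Amber 6, Green 1, Blue 1 (sum 12, leaving 3 seats).
Remainders in descending order: Green 0.7576, Blue 0.6545, Gold 0.5538, Teal 0.4339, Violet 0.3228, Amber 0.2774.
The surplus seats go to Green, Blue, Gold.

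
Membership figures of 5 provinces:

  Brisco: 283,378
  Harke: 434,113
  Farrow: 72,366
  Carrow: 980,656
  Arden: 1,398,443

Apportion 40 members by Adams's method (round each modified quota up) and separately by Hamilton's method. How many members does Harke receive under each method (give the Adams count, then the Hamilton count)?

Adams: Brisco 4, Harke 6, Farrow 1, Carrow 12, Arden 17.
Hamilton: Brisco 4, Harke 5, Farrow 1, Carrow 12, Arden 18.
Harke gets 6 under Adams and 5 under Hamilton.

6 and 5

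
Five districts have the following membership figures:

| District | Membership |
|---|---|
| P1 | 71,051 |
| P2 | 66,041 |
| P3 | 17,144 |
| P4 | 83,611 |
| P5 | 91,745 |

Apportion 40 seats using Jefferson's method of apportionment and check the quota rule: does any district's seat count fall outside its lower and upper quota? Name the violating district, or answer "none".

Standard quotas: P1 8.623, P2 8.015, P3 2.081, P4 10.147, P5 11.134.
Jefferson allocation: P1 9, P2 8, P3 2, P4 10, P5 11.
Every allocation lies between the lower and upper quota.

none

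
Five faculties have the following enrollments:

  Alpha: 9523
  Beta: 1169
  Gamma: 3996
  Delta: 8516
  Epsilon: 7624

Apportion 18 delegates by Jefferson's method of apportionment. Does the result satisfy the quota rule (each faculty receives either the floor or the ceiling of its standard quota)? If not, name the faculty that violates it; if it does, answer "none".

none

Standard quotas: Alpha 5.560, Beta 0.683, Gamma 2.333, Delta 4.972, Epsilon 4.452.
Jefferson allocation: Alpha 6, Beta 0, Gamma 2, Delta 5, Epsilon 5.
Every allocation lies between the lower and upper quota.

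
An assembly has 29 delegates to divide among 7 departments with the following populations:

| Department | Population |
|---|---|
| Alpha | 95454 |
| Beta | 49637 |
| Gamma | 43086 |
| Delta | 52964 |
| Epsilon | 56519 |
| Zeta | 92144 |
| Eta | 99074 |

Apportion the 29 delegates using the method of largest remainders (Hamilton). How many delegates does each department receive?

The standard divisor is 488878/29 ≈ 16857.862.
Standard quotas: Alpha 5.6623, Beta 2.9444, Gamma 2.5558, Delta 3.1418, Epsilon 3.3527, Zeta 5.4659, Eta 5.8770.
Lower quotas: Alpha 5, Beta 2, Gamma 2, Delta 3, Epsilon 3, Zeta 5, Eta 5 (sum 25, leaving 4 seats).
Remainders in descending order: Beta 0.9444, Eta 0.8770, Alpha 0.6623, Gamma 0.5558, Zeta 0.4659, Epsilon 0.3527, Delta 0.1418.
The surplus seats go to Beta, Eta, Alpha, Gamma.

Alpha: 6, Beta: 3, Gamma: 3, Delta: 3, Epsilon: 3, Zeta: 5, Eta: 6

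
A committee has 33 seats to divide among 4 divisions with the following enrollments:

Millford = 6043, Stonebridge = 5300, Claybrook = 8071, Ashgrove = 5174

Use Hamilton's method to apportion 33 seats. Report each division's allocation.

Millford 8; Stonebridge 7; Claybrook 11; Ashgrove 7

The standard divisor is 24588/33 ≈ 745.091.
Standard quotas: Millford 8.1104, Stonebridge 7.1132, Claybrook 10.8322, Ashgrove 6.9441.
Lower quotas: Millford 8, Stonebridge 7, Claybrook 10, Ashgrove 6 (sum 31, leaving 2 seats).
Remainders in descending order: Ashgrove 0.9441, Claybrook 0.8322, Stonebridge 0.1132, Millford 0.1104.
The surplus seats go to Ashgrove, Claybrook.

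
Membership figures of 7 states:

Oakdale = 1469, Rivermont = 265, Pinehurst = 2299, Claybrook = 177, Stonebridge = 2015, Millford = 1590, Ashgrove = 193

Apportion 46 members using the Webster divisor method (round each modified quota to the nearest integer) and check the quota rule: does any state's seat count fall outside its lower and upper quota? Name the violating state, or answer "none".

none

Standard quotas: Oakdale 8.438, Rivermont 1.522, Pinehurst 13.206, Claybrook 1.017, Stonebridge 11.575, Millford 9.133, Ashgrove 1.109.
Webster allocation: Oakdale 8, Rivermont 2, Pinehurst 13, Claybrook 1, Stonebridge 12, Millford 9, Ashgrove 1.
Every allocation lies between the lower and upper quota.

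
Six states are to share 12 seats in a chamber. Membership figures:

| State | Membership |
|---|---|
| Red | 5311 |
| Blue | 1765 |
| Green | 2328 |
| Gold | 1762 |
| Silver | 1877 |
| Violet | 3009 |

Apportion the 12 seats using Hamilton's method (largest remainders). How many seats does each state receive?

Standard divisor: 16052 ÷ 12 ≈ 1337.667.
Standard quotas: Red 3.9703, Blue 1.3195, Green 1.7403, Gold 1.3172, Silver 1.4032, Violet 2.2494.
Lower quotas: Red 3, Blue 1, Green 1, Gold 1, Silver 1, Violet 2 (sum 9, leaving 3 seats).
Remainders in descending order: Red 0.9703, Green 0.7403, Silver 0.4032, Blue 0.3195, Gold 0.3172, Violet 0.2494.
Largest remainders: Red, Green, Silver receive the extra seats.

Red=4, Blue=1, Green=2, Gold=1, Silver=2, Violet=2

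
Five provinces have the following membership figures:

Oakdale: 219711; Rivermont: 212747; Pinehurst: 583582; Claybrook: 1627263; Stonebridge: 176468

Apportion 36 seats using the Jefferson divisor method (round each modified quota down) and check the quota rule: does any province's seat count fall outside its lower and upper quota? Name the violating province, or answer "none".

Claybrook

Standard quotas: Oakdale 2.805, Rivermont 2.716, Pinehurst 7.451, Claybrook 20.775, Stonebridge 2.253.
Jefferson allocation: Oakdale 3, Rivermont 2, Pinehurst 7, Claybrook 22, Stonebridge 2.
Claybrook has quota 20.775 (lower 20, upper 21) but receives 22 — outside the quota interval.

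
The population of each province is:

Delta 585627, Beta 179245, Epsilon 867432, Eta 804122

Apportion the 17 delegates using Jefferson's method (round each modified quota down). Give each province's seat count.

Delta 4, Beta 1, Epsilon 6, Eta 6

Standard divisor 2436426/17 ≈ 143319.176; standard quotas: Delta 4.086, Beta 1.251, Epsilon 6.052, Eta 5.611.
Rounding down gives 4, 1, 6, 5 = 16 seats, so the divisor must be adjusted.
With modified divisor 129000: modified quotas Delta 4.540, Beta 1.389, Epsilon 6.724, Eta 6.234.
Rounding down: Delta 4, Beta 1, Epsilon 6, Eta 6 (total 17).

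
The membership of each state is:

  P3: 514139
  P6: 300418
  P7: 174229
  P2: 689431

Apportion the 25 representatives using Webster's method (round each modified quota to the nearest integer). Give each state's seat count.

Standard divisor 1678217/25 ≈ 67128.68; standard quotas: P3 7.659, P6 4.475, P7 2.595, P2 10.270.
Rounding to the nearest integer gives P3 8, P6 4, P7 3, P2 10 — total 25, matching the house size, so no adjustment is needed.

P3: 8, P6: 4, P7: 3, P2: 10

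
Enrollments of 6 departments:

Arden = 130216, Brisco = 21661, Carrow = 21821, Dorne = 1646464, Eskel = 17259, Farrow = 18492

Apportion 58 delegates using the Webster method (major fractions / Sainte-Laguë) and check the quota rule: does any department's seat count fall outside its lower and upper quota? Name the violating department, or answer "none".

Dorne

Standard quotas: Arden 4.069, Brisco 0.677, Carrow 0.682, Dorne 51.454, Eskel 0.539, Farrow 0.578.
Webster allocation: Arden 4, Brisco 1, Carrow 1, Dorne 50, Eskel 1, Farrow 1.
Dorne has quota 51.454 (lower 51, upper 52) but receives 50 — outside the quota interval.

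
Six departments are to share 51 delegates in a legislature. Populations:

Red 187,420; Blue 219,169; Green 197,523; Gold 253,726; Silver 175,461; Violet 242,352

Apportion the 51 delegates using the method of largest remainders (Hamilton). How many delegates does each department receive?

Red 7; Blue 9; Green 8; Gold 10; Silver 7; Violet 10

Total 1275651; standard divisor 1275651/51 ≈ 25012.765.
Standard quotas: Red 7.4930, Blue 8.7623, Green 7.8969, Gold 10.1439, Silver 7.0149, Violet 9.6891.
Lower quotas: Red 7, Blue 8, Green 7, Gold 10, Silver 7, Violet 9 (sum 48, leaving 3 seats).
Remainders in descending order: Green 0.8969, Blue 0.7623, Violet 0.6891, Red 0.4930, Gold 0.1439, Silver 0.0149.
The surplus seats go to Green, Blue, Violet.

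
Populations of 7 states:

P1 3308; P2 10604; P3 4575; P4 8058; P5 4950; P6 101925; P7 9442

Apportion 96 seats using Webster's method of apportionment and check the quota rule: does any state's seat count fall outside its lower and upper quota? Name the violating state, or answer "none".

Standard quotas: P1 2.223, P2 7.126, P3 3.074, P4 5.415, P5 3.326, P6 68.491, P7 6.345.
Webster allocation: P1 2, P2 7, P3 3, P4 5, P5 3, P6 70, P7 6.
P6 has quota 68.491 (lower 68, upper 69) but receives 70 — outside the quota interval.

P6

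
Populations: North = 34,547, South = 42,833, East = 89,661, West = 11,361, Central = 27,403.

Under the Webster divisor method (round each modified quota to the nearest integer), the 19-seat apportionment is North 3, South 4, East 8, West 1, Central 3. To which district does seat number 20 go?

Priority for the next seat is population ÷ (current seats + 0.5).
Priorities: North 9870.571, South 9518.444, East 10548.353, West 7574.000, Central 7829.429.
Highest priority: East.

East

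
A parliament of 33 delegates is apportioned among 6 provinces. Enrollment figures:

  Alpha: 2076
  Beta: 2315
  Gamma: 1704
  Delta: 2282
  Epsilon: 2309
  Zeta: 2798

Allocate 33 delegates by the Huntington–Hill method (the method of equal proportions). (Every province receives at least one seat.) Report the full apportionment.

With divisor 419: modified quotas Alpha 4.955, Beta 5.525, Gamma 4.067, Delta 5.446, Epsilon 5.511, Zeta 6.678.
Geometric-mean thresholds: Alpha √(4·5)=4.472, Beta √(5·6)=5.477, Gamma √(4·5)=4.472, Delta √(5·6)=5.477, Epsilon √(5·6)=5.477, Zeta √(6·7)=6.481.
Each quota rounded against its threshold gives Alpha 5, Beta 6, Gamma 4, Delta 5, Epsilon 6, Zeta 7 (total 33).

Alpha 5, Beta 6, Gamma 4, Delta 5, Epsilon 6, Zeta 7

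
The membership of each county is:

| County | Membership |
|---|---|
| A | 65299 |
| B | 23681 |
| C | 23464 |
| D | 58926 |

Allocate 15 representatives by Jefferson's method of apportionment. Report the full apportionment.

A 6; B 2; C 2; D 5

Standard divisor 171370/15 ≈ 11424.667; standard quotas: A 5.716, B 2.073, C 2.054, D 5.158.
Rounding down gives 5, 2, 2, 5 = 14 seats, so the divisor must be adjusted.
With modified divisor 10400: modified quotas A 6.279, B 2.277, C 2.256, D 5.666.
Rounding down: A 6, B 2, C 2, D 5 (total 15).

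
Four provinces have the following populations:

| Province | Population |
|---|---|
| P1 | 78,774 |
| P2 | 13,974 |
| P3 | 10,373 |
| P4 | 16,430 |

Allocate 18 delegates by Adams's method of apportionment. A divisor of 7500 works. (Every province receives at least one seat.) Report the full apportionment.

P1 11; P2 2; P3 2; P4 3

With modified divisor 7500: modified quotas P1 10.503, P2 1.863, P3 1.383, P4 2.191.
Rounding up: P1 11, P2 2, P3 2, P4 3 (total 18).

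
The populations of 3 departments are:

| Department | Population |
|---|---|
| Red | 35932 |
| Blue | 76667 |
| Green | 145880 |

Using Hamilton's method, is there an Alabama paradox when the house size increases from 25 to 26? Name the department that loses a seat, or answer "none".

Red

At 25 seats: Red 4, Blue 7, Green 14.
At 26 seats: Red 3, Blue 8, Green 15.
Red drops from 4 to 3.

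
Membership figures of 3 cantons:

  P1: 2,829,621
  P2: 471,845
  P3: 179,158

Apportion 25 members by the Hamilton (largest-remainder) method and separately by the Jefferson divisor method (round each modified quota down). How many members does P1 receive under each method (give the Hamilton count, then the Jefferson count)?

Hamilton: P1 20, P2 4, P3 1.
Jefferson: P1 21, P2 3, P3 1.
P1 gets 20 under Hamilton and 21 under Jefferson.

20 and 21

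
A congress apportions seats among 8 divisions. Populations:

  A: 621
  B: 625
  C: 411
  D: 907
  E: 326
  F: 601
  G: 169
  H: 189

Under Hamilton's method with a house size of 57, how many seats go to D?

The standard divisor is 3849/57 ≈ 67.526.
Standard quotas: A 9.196, B 9.256, C 6.087, D 13.432, E 4.828, F 8.900, G 2.503, H 2.799.
Lower quotas: A 9, B 9, C 6, D 13, E 4, F 8, G 2, H 2 (sum 53, leaving 4 seats).
Remainders in descending order: F 0.900, E 0.828, H 0.799, G 0.503, D 0.432, B 0.256, A 0.196, C 0.087.
The surplus seats go to F, E, H, G.
D receives 13.

13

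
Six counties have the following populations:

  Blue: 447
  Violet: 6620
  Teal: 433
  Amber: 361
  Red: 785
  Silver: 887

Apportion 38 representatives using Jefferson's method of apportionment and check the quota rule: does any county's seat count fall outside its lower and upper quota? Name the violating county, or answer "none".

Standard quotas: Blue 1.782, Violet 26.388, Teal 1.726, Amber 1.439, Red 3.129, Silver 3.536.
Jefferson allocation: Blue 1, Violet 29, Teal 1, Amber 1, Red 3, Silver 3.
Violet has quota 26.388 (lower 26, upper 27) but receives 29 — outside the quota interval.

Violet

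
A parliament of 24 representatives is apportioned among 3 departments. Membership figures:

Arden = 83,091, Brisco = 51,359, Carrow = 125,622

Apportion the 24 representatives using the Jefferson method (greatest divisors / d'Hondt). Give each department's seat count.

Arden 8, Brisco 4, Carrow 12

Standard divisor 260072/24 ≈ 10836.333; standard quotas: Arden 7.668, Brisco 4.740, Carrow 11.593.
Rounding down gives 7, 4, 11 = 22 seats, so the divisor must be adjusted.
With modified divisor 10330: modified quotas Arden 8.044, Brisco 4.972, Carrow 12.161.
Rounding down: Arden 8, Brisco 4, Carrow 12 (total 24).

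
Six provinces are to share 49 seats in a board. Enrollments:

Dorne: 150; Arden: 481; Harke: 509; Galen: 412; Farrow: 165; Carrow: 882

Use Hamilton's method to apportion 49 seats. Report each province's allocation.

Total 2599; standard divisor 2599/49 ≈ 53.041.
Standard quotas: Dorne 2.828, Arden 9.068, Harke 9.596, Galen 7.768, Farrow 3.111, Carrow 16.629.
Lower quotas: Dorne 2, Arden 9, Harke 9, Galen 7, Farrow 3, Carrow 16 (sum 46, leaving 3 seats).
Remainders in descending order: Dorne 0.828, Galen 0.768, Carrow 0.629, Harke 0.596, Farrow 0.111, Arden 0.068.
The surplus seats go to Dorne, Galen, Carrow.

Dorne 3, Arden 9, Harke 9, Galen 8, Farrow 3, Carrow 17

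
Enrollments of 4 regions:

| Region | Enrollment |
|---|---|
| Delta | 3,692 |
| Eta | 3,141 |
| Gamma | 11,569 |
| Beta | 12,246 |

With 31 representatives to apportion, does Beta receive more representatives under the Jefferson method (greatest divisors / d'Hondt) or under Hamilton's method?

Jefferson: Delta 3, Eta 3, Gamma 12, Beta 13.
Hamilton: Delta 4, Eta 3, Gamma 12, Beta 12.
Beta gets 13 under Jefferson and 12 under Hamilton.

Jefferson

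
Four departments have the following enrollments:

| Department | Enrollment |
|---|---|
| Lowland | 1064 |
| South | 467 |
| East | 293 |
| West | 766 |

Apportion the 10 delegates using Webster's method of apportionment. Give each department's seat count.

Standard divisor 2590/10 ≈ 259; standard quotas: Lowland 4.108, South 1.803, East 1.131, West 2.958.
Rounding to the nearest integer gives Lowland 4, South 2, East 1, West 3 — total 10, matching the house size, so no adjustment is needed.

Lowland 4; South 2; East 1; West 3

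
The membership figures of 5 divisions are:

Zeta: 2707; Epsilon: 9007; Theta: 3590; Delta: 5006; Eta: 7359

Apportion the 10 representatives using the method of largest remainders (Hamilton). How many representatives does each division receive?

Standard divisor: 27669 ÷ 10 ≈ 2766.9.
Standard quotas: Zeta 0.9784, Epsilon 3.2553, Theta 1.2975, Delta 1.8092, Eta 2.6597.
Lower quotas: Zeta 0, Epsilon 3, Theta 1, Delta 1, Eta 2 (sum 7, leaving 3 seats).
Remainders in descending order: Zeta 0.9784, Delta 0.8092, Eta 0.6597, Theta 0.2975, Epsilon 0.2553.
Largest remainders: Zeta, Delta, Eta receive the extra seats.

Zeta=1, Epsilon=3, Theta=1, Delta=2, Eta=3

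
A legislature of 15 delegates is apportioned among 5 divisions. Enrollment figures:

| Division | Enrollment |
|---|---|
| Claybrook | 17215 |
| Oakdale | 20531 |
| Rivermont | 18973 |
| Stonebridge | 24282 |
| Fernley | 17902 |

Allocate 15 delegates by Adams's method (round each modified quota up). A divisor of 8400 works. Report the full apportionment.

Claybrook: 3; Oakdale: 3; Rivermont: 3; Stonebridge: 3; Fernley: 3

With modified divisor 8400: modified quotas Claybrook 2.049, Oakdale 2.444, Rivermont 2.259, Stonebridge 2.891, Fernley 2.131.
Rounding up: Claybrook 3, Oakdale 3, Rivermont 3, Stonebridge 3, Fernley 3 (total 15).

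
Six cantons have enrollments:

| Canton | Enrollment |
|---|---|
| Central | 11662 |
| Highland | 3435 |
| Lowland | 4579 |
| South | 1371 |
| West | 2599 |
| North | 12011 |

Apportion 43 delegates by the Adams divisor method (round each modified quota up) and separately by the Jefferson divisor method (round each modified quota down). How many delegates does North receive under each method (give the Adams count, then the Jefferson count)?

Adams: Central 14, Highland 4, Lowland 6, South 2, West 3, North 14.
Jefferson: Central 15, Highland 4, Lowland 5, South 1, West 3, North 15.
North gets 14 under Adams and 15 under Jefferson.

14 and 15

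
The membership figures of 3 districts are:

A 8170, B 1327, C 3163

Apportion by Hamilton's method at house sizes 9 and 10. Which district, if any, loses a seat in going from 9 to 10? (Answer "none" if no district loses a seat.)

At 9 seats: A 6, B 1, C 2.
At 10 seats: A 6, B 1, C 3.
No district's allocation decreased.

none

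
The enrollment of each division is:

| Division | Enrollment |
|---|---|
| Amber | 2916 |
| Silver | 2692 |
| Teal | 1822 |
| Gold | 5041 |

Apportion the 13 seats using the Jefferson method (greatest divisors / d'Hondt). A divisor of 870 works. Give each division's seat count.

With modified divisor 870: modified quotas Amber 3.352, Silver 3.094, Teal 2.094, Gold 5.794.
Rounding down: Amber 3, Silver 3, Teal 2, Gold 5 (total 13).

Amber 3; Silver 3; Teal 2; Gold 5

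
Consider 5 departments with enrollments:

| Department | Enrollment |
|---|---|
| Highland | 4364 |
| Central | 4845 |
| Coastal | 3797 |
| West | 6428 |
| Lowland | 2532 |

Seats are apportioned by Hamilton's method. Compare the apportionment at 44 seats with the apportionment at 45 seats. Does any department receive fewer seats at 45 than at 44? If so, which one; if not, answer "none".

At 44 seats: Highland 9, Central 10, Coastal 7, West 13, Lowland 5.
At 45 seats: Highland 9, Central 10, Coastal 8, West 13, Lowland 5.
No department's allocation decreased.

none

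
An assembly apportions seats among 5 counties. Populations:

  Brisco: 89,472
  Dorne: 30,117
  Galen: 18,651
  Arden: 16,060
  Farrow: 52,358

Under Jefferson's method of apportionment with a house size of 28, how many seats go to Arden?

Standard divisor 206658/28 ≈ 7380.643; standard quotas: Brisco 12.123, Dorne 4.081, Galen 2.527, Arden 2.176, Farrow 7.094.
Rounding down gives 12, 4, 2, 2, 7 = 27 seats, so the divisor must be adjusted.
With modified divisor 6700: modified quotas Brisco 13.354, Dorne 4.495, Galen 2.784, Arden 2.397, Farrow 7.815.
Rounding down: Brisco 13, Dorne 4, Galen 2, Arden 2, Farrow 7 (total 28).
Arden receives 2.

2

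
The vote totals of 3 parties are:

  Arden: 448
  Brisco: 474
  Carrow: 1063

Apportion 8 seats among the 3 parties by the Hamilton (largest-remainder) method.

Arden 2, Brisco 2, Carrow 4

Standard divisor: 1985 ÷ 8 ≈ 248.125.
Standard quotas: Arden 1.806, Brisco 1.910, Carrow 4.284.
Lower quotas: Arden 1, Brisco 1, Carrow 4 (sum 6, leaving 2 seats).
Remainders in descending order: Brisco 0.910, Arden 0.806, Carrow 0.284.
The surplus seats go to Brisco, Arden.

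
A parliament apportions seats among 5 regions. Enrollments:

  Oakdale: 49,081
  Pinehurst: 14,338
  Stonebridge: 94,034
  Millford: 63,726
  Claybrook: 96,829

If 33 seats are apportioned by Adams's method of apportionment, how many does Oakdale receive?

5

Standard divisor 318008/33 ≈ 9636.606; standard quotas: Oakdale 5.093, Pinehurst 1.488, Stonebridge 9.758, Millford 6.613, Claybrook 10.048.
Rounding up gives 6, 2, 10, 7, 11 = 36 seats, so the divisor must be adjusted.
With modified divisor 10500: modified quotas Oakdale 4.674, Pinehurst 1.366, Stonebridge 8.956, Millford 6.069, Claybrook 9.222.
Rounding up: Oakdale 5, Pinehurst 2, Stonebridge 9, Millford 7, Claybrook 10 (total 33).
Oakdale receives 5.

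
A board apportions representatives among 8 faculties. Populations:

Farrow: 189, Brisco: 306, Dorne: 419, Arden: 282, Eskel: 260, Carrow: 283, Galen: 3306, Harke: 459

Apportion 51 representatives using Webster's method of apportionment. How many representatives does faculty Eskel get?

2

Standard divisor 5504/51 ≈ 107.922; standard quotas: Farrow 1.751, Brisco 2.835, Dorne 3.882, Arden 2.613, Eskel 2.409, Carrow 2.622, Galen 30.633, Harke 4.253.
Rounding to the nearest integer gives 2, 3, 4, 3, 2, 3, 31, 4 = 52 seats, so the divisor must be adjusted.
With modified divisor 110: modified quotas Farrow 1.718, Brisco 2.782, Dorne 3.809, Arden 2.564, Eskel 2.364, Carrow 2.573, Galen 30.055, Harke 4.173.
Rounding to the nearest integer: Farrow 2, Brisco 3, Dorne 4, Arden 3, Eskel 2, Carrow 3, Galen 30, Harke 4 (total 51).
Eskel receives 2.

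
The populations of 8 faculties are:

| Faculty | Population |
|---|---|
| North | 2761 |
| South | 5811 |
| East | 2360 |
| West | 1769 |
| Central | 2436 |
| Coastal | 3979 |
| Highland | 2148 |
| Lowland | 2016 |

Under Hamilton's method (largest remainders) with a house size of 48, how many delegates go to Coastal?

8

Total 23280; standard divisor 23280/48 = 485.
Standard quotas: North 5.6928, South 11.9814, East 4.8660, West 3.6474, Central 5.0227, Coastal 8.2041, Highland 4.4289, Lowland 4.1567.
Lower quotas: North 5, South 11, East 4, West 3, Central 5, Coastal 8, Highland 4, Lowland 4 (sum 44, leaving 4 seats).
Remainders in descending order: South 0.9814, East 0.8660, North 0.6928, West 0.6474, Highland 0.4289, Coastal 0.2041, Lowland 0.1567, Central 0.0227.
The surplus seats go to South, East, North, West.
Coastal receives 8.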